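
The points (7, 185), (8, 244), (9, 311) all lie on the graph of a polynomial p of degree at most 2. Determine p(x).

Using the Lagrange interpolation formula with nodes 7, 8, 9:
  L_0(x) = (x - 8)(x - 9) / 2
  L_1(x) = (x - 7)(x - 9) / -1
  L_2(x) = (x - 7)(x - 8) / 2
Then p(x) = 185·L_0(x) + 244·L_1(x) + 311·L_2(x).
Expanding and collecting terms gives p(x) = 4x² - x - 4.
Check: p(9) = 311. ✓

p(x) = 4x^2 - x - 4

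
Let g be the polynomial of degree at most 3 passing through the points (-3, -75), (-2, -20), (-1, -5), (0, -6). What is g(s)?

g(s) = 4s^3 + 4s^2 - s - 6

Using the Lagrange interpolation formula with nodes -3, -2, -1, 0:
  L_0(s) = (s + 2)(s + 1)s / -6
  L_1(s) = (s + 3)(s + 1)s / 2
  L_2(s) = (s + 3)(s + 2)s / -2
  L_3(s) = (s + 3)(s + 2)(s + 1) / 6
Then g(s) = -75·L_0(s) - 20·L_1(s) - 5·L_2(s) - 6·L_3(s).
Expanding and collecting terms gives g(s) = 4s³ + 4s² - s - 6.
Check: g(-1) = -5. ✓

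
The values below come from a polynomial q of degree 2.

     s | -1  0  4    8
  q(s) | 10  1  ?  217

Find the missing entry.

The 3 known points determine the degree-2 polynomial uniquely.
Write q(s) = as^2 + bs + c. Substituting each data point gives a linear system:
  a - b + c = 10
  c = 1
  64a + 8b + c = 217
Solving the system yields a = 4, b = -5, c = 1.
So q(s) = 4s^2 - 5s + 1.
Then q(4) = 45.

45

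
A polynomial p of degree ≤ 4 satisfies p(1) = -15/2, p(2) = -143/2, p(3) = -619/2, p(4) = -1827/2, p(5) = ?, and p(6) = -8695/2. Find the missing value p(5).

On equispaced nodes a degree-4 polynomial has vanishing fifth forward difference, so
  - p(1) + 5·p(2) - 10·p(3) + 10·p(4) - 5·p(5) + p(6) = 0.
Substituting the known values and solving for p(5):
  -5·p(5) = 21475/2
  p(5) = -4295/2.

-4295/2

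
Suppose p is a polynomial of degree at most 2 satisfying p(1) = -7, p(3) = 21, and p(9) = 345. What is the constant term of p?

Write p(n) = an^2 + bn + c. Substituting each data point gives a linear system:
  a + b + c = -7
  9a + 3b + c = 21
  81a + 9b + c = 345
Solving the system yields a = 5, b = -6, c = -6.
So p(n) = 5n^2 - 6n - 6.
The constant term is -6.

-6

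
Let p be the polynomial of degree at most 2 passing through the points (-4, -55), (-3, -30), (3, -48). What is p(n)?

p(n) = -4n^2 - 3n - 3

Write p(n) = an^2 + bn + c. Substituting each data point gives a linear system:
  16a - 4b + c = -55
  9a - 3b + c = -30
  9a + 3b + c = -48
Solving the system yields a = -4, b = -3, c = -3.
So p(n) = -4n^2 - 3n - 3.
Check: p(-4) = -55. ✓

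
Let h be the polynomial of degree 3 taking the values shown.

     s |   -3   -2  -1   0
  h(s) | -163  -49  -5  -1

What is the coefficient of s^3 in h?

5

Write h(s) = as^3 + bs^2 + cs + d. Substituting each data point gives a linear system:
  -27a + 9b - 3c + d = -163
  -8a + 4b - 2c + d = -49
  -a + b - c + d = -5
  d = -1
Solving the system yields a = 5, b = -5, c = -6, d = -1.
So h(s) = 5s^3 - 5s^2 - 6s - 1.
The leading coefficient is 5.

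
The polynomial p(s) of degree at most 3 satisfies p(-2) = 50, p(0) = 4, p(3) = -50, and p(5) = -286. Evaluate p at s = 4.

Using the Lagrange interpolation formula with nodes -2, 0, 3, 5:
  L_0(s) = s(s - 3)(s - 5) / -70
  L_1(s) = (s + 2)(s - 3)(s - 5) / 30
  L_2(s) = (s + 2)s(s - 5) / -30
  L_3(s) = (s + 2)s(s - 3) / 70
Then p(s) = 50·L_0(s) + 4·L_1(s) - 50·L_2(s) - 286·L_3(s).
Expanding and collecting terms gives p(s) = -3s^3 + 4s^2 - 3s + 4.
Evaluating at s = 4: p(4) = -136.

-136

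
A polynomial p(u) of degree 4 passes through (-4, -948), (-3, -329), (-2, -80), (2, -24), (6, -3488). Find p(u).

p(u) = -3u^4 + 2u^3 - 2u^2 + 6u + 4

Write p(u) = au^4 + bu^3 + cu^2 + du + e. Substituting each data point gives a linear system:
  256a - 64b + 16c - 4d + e = -948
  81a - 27b + 9c - 3d + e = -329
  16a - 8b + 4c - 2d + e = -80
  16a + 8b + 4c + 2d + e = -24
  1296a + 216b + 36c + 6d + e = -3488
Solving the system yields a = -3, b = 2, c = -2, d = 6, e = 4.
So p(u) = -3u^4 + 2u^3 - 2u^2 + 6u + 4.
Check: p(-4) = -948. ✓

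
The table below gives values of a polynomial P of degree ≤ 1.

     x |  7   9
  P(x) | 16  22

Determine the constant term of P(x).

-5

Write P(x) = ax + b. Substituting each data point gives a linear system:
  7a + b = 16
  9a + b = 22
Solving the system yields a = 3, b = -5.
So P(x) = 3x - 5.
The constant term is -5.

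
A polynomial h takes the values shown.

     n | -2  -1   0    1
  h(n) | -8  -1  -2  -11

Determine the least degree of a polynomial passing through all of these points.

2

Forward differences of the values at n = -2, -1, 0, 1:
  h  : -8  -1  -2  -11
  Δ  : 7  -1  -9
  Δ^2: -8  -8
  Δ^3: 0
The second differences are constant (-8) and nonzero, while all higher differences vanish, so the minimal degree is 2.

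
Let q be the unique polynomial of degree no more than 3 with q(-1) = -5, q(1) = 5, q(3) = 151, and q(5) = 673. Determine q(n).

Using the Lagrange interpolation formula with nodes -1, 1, 3, 5:
  L_0(n) = (n - 1)(n - 3)(n - 5) / -48
  L_1(n) = (n + 1)(n - 3)(n - 5) / 16
  L_2(n) = (n + 1)(n - 1)(n - 5) / -16
  L_3(n) = (n + 1)(n - 1)(n - 3) / 48
Then q(n) = -5·L_0(n) + 5·L_1(n) + 151·L_2(n) + 673·L_3(n).
Expanding and collecting terms gives q(n) = 5n^3 + 2n^2 - 2.
Check: q(1) = 5. ✓

q(n) = 5n^3 + 2n^2 - 2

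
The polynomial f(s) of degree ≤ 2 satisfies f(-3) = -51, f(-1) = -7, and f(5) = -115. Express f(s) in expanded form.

Write f(s) = as^2 + bs + c. Substituting each data point gives a linear system:
  9a - 3b + c = -51
  a - b + c = -7
  25a + 5b + c = -115
Solving the system yields a = -5, b = 2, c = 0.
So f(s) = -5s^2 + 2s.
Check: f(5) = -115. ✓

f(s) = -5s^2 + 2s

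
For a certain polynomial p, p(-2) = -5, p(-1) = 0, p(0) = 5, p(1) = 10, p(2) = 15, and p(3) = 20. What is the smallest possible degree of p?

1

Forward differences of the values at s = -2, -1, 0, 1, 2, 3:
  p  : -5  0  5  10  15  20
  Δ  : 5  5  5  5  5
  Δ^2: 0  0  0  0
  Δ^3: 0  0  0
  Δ^4: 0  0
  Δ^5: 0
The first differences are constant (5) and nonzero, while all higher differences vanish, so the minimal degree is 1.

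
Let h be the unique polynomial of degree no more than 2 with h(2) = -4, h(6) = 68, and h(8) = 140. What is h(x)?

Using the Lagrange interpolation formula with nodes 2, 6, 8:
  L_0(x) = (x - 6)(x - 8) / 24
  L_1(x) = (x - 2)(x - 8) / -8
  L_2(x) = (x - 2)(x - 6) / 12
Then h(x) = -4·L_0(x) + 68·L_1(x) + 140·L_2(x).
Expanding and collecting terms gives h(x) = 3x² - 6x - 4.
Check: h(2) = -4. ✓

h(x) = 3x^2 - 6x - 4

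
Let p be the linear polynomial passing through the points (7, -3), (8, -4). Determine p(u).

Write p(u) = au + b. Substituting each data point gives a linear system:
  7a + b = -3
  8a + b = -4
Solving the system yields a = -1, b = 4.
So p(u) = -u + 4.
Check: p(7) = -3. ✓

p(u) = -u + 4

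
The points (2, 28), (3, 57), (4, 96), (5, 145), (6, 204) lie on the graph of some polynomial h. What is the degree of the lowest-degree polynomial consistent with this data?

2

Forward differences of the values at u = 2, 3, 4, 5, 6:
  h  : 28  57  96  145  204
  Δ  : 29  39  49  59
  Δ^2: 10  10  10
  Δ^3: 0  0
  Δ^4: 0
The second differences are constant (10) and nonzero, while all higher differences vanish, so the minimal degree is 2.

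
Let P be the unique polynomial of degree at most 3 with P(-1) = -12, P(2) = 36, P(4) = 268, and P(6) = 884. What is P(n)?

Using the Lagrange interpolation formula with nodes -1, 2, 4, 6:
  L_0(n) = (n - 2)(n - 4)(n - 6) / -105
  L_1(n) = (n + 1)(n - 4)(n - 6) / 24
  L_2(n) = (n + 1)(n - 2)(n - 6) / -20
  L_3(n) = (n + 1)(n - 2)(n - 4) / 56
Then P(n) = -12·L_0(n) + 36·L_1(n) + 268·L_2(n) + 884·L_3(n).
Expanding and collecting terms gives P(n) = 4n³ + 4n - 4.
Check: P(6) = 884. ✓

P(n) = 4n^3 + 4n - 4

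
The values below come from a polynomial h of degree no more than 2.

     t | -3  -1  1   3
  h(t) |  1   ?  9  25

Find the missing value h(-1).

On equispaced nodes a degree-2 polynomial has vanishing third forward difference, so
  - h(-3) + 3·h(-1) - 3·h(1) + h(3) = 0.
Substituting the known values and solving for h(-1):
  3·h(-1) = 3
  h(-1) = 1.

1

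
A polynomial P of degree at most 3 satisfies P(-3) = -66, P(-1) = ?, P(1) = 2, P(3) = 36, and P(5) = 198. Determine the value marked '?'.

On equispaced nodes a degree-3 polynomial has vanishing fourth forward difference, so
  P(-3) - 4·P(-1) + 6·P(1) - 4·P(3) + P(5) = 0.
Substituting the known values and solving for P(-1):
  -4·P(-1) = 0
  P(-1) = 0.

0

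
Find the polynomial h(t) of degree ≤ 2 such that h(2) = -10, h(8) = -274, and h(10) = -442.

h(t) = -5t^2 + 6t - 2

Using the Lagrange interpolation formula with nodes 2, 8, 10:
  L_0(t) = (t - 8)(t - 10) / 48
  L_1(t) = (t - 2)(t - 10) / -12
  L_2(t) = (t - 2)(t - 8) / 16
Then h(t) = -10·L_0(t) - 274·L_1(t) - 442·L_2(t).
Expanding and collecting terms gives h(t) = -5t^2 + 6t - 2.
Check: h(2) = -10. ✓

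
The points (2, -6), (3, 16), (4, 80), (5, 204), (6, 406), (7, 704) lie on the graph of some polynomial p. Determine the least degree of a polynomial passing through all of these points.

Forward differences of the values at u = 2, 3, 4, 5, 6, 7:
  p  : -6  16  80  204  406  704
  Δ  : 22  64  124  202  298
  Δ^2: 42  60  78  96
  Δ^3: 18  18  18
  Δ^4: 0  0
  Δ^5: 0
The third differences are constant (18) and nonzero, while all higher differences vanish, so the minimal degree is 3.

3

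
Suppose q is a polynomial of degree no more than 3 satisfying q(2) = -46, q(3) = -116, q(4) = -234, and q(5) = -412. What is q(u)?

Using the Lagrange interpolation formula with nodes 2, 3, 4, 5:
  L_0(u) = (u - 3)(u - 4)(u - 5) / -6
  L_1(u) = (u - 2)(u - 4)(u - 5) / 2
  L_2(u) = (u - 2)(u - 3)(u - 5) / -2
  L_3(u) = (u - 2)(u - 3)(u - 4) / 6
Then q(u) = -46·L_0(u) - 116·L_1(u) - 234·L_2(u) - 412·L_3(u).
Expanding and collecting terms gives q(u) = -2u^3 - 6u^2 - 2u - 2.
Check: q(2) = -46. ✓

q(u) = -2u^3 - 6u^2 - 2u - 2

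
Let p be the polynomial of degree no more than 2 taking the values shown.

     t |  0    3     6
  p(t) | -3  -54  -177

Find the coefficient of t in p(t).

Write p(t) = at^2 + bt + c. Substituting each data point gives a linear system:
  c = -3
  9a + 3b + c = -54
  36a + 6b + c = -177
Solving the system yields a = -4, b = -5, c = -3.
So p(t) = -4t^2 - 5t - 3.
The coefficient of t is -5.

-5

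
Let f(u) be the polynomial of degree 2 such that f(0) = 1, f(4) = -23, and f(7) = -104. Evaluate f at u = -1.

-8

Write f(u) = au^2 + bu + c. Substituting each data point gives a linear system:
  c = 1
  16a + 4b + c = -23
  49a + 7b + c = -104
Solving the system yields a = -3, b = 6, c = 1.
So f(u) = -3u² + 6u + 1.
Then f(-1) = -8.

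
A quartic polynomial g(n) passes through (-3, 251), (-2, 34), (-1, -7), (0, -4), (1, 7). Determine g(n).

g(n) = 4n^4 + 2n^3 + 5n - 4

Write g(n) = an^4 + bn^3 + cn^2 + dn + e. Substituting each data point gives a linear system:
  81a - 27b + 9c - 3d + e = 251
  16a - 8b + 4c - 2d + e = 34
  a - b + c - d + e = -7
  e = -4
  a + b + c + d + e = 7
Solving the system yields a = 4, b = 2, c = 0, d = 5, e = -4.
So g(n) = 4n⁴ + 2n³ + 5n - 4.
Check: g(-2) = 34. ✓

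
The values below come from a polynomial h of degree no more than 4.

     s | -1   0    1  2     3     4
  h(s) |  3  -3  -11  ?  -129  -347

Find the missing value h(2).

-39

The 5 known points determine the degree-4 polynomial uniquely.
Write h(s) = as^4 + bs^3 + cs^2 + ds + e. Substituting each data point gives a linear system:
  a - b + c - d + e = 3
  e = -3
  a + b + c + d + e = -11
  81a + 27b + 9c + 3d + e = -129
  256a + 64b + 16c + 4d + e = -347
Solving the system yields a = -1, b = -1, c = 0, d = -6, e = -3.
So h(s) = -s^4 - s^3 - 6s - 3.
Then h(2) = -39.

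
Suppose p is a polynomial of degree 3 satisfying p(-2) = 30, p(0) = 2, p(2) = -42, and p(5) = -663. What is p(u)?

Using the Lagrange interpolation formula with nodes -2, 0, 2, 5:
  L_0(u) = u(u - 2)(u - 5) / -56
  L_1(u) = (u + 2)(u - 2)(u - 5) / 20
  L_2(u) = (u + 2)u(u - 5) / -24
  L_3(u) = (u + 2)u(u - 2) / 105
Then p(u) = 30·L_0(u) + 2·L_1(u) - 42·L_2(u) - 663·L_3(u).
Expanding and collecting terms gives p(u) = -5u^3 - 2u^2 + 2u + 2.
Check: p(-2) = 30. ✓

p(u) = -5u^3 - 2u^2 + 2u + 2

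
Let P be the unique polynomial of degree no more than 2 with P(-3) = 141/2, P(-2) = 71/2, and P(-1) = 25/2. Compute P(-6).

Forward differences of the values at n = -3, -2, -1:
  P  : 141/2  71/2  25/2
  Δ  : -35  -23
  Δ^2: 12
The second differences are constant, confirming degree 2.
Interpolating (Newton forward form) and evaluating at n = -6 gives P(-6) = 495/2.

495/2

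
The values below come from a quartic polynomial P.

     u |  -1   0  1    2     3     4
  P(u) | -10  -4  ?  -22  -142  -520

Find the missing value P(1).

The 5 known points determine the degree-4 polynomial uniquely.
Write P(u) = au^4 + bu^3 + cu^2 + du + e. Substituting each data point gives a linear system:
  a - b + c - d + e = -10
  e = -4
  16a + 8b + 4c + 2d + e = -22
  81a + 27b + 9c + 3d + e = -142
  256a + 64b + 16c + 4d + e = -520
Solving the system yields a = -3, b = 4, c = 0, d = -1, e = -4.
So P(u) = -3u⁴ + 4u³ - u - 4.
Then P(1) = -4.

-4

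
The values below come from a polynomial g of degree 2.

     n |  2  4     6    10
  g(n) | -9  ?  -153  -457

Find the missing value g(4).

The 3 known points determine the degree-2 polynomial uniquely.
Write g(n) = an^2 + bn + c. Substituting each data point gives a linear system:
  4a + 2b + c = -9
  36a + 6b + c = -153
  100a + 10b + c = -457
Solving the system yields a = -5, b = 4, c = 3.
So g(n) = -5n^2 + 4n + 3.
Then g(4) = -61.

-61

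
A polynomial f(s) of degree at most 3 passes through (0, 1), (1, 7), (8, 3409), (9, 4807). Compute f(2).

61

Write f(s) = as^3 + bs^2 + cs + d. Substituting each data point gives a linear system:
  d = 1
  a + b + c + d = 7
  512a + 64b + 8c + d = 3409
  729a + 81b + 9c + d = 4807
Solving the system yields a = 6, b = 6, c = -6, d = 1.
So f(s) = 6s^3 + 6s^2 - 6s + 1.
Then f(2) = 61.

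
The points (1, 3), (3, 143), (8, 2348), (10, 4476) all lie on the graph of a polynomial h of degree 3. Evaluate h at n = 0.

Write h(n) = an^3 + bn^2 + cn + d. Substituting each data point gives a linear system:
  a + b + c + d = 3
  27a + 9b + 3c + d = 143
  512a + 64b + 8c + d = 2348
  1000a + 100b + 10c + d = 4476
Solving the system yields a = 4, b = 5, c = -2, d = -4.
So h(n) = 4n^3 + 5n^2 - 2n - 4.
Then h(0) = -4.

-4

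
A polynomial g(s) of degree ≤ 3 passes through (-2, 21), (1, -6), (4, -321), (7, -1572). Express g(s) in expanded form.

g(s) = -4s^3 - 4s^2 - s + 3

Write g(s) = as^3 + bs^2 + cs + d. Substituting each data point gives a linear system:
  -8a + 4b - 2c + d = 21
  a + b + c + d = -6
  64a + 16b + 4c + d = -321
  343a + 49b + 7c + d = -1572
Solving the system yields a = -4, b = -4, c = -1, d = 3.
So g(s) = -4s³ - 4s² - s + 3.
Check: g(-2) = 21. ✓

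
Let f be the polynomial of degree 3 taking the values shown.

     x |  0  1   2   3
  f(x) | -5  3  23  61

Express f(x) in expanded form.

f(x) = x^3 + 3x^2 + 4x - 5

Write f(x) = ax^3 + bx^2 + cx + d. Substituting each data point gives a linear system:
  d = -5
  a + b + c + d = 3
  8a + 4b + 2c + d = 23
  27a + 9b + 3c + d = 61
Solving the system yields a = 1, b = 3, c = 4, d = -5.
So f(x) = x^3 + 3x^2 + 4x - 5.
Check: f(0) = -5. ✓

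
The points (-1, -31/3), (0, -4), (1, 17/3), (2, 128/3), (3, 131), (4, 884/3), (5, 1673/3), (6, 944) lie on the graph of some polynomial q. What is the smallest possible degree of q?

Forward differences of the values at n = -1, 0, 1, 2, 3, 4, 5, 6:
  q  : -31/3  -4  17/3  128/3  131  884/3  1673/3  944
  Δ  : 19/3  29/3  37  265/3  491/3  263  1159/3
  Δ^2: 10/3  82/3  154/3  226/3  298/3  370/3
  Δ^3: 24  24  24  24  24
  Δ^4: 0  0  0  0
  Δ^5: 0  0  0
  Δ^6: 0  0
  Δ^7: 0
The third differences are constant (24) and nonzero, while all higher differences vanish, so the minimal degree is 3.

3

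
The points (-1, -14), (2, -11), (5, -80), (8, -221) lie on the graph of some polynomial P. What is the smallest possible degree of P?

Forward differences of the values at t = -1, 2, 5, 8:
  P  : -14  -11  -80  -221
  Δ  : 3  -69  -141
  Δ^2: -72  -72
  Δ^3: 0
The second differences are constant (-72) and nonzero, while all higher differences vanish, so the minimal degree is 2.

2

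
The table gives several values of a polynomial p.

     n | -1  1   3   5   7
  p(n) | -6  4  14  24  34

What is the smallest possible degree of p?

Forward differences of the values at n = -1, 1, 3, 5, 7:
  p  : -6  4  14  24  34
  Δ  : 10  10  10  10
  Δ^2: 0  0  0
  Δ^3: 0  0
  Δ^4: 0
The first differences are constant (10) and nonzero, while all higher differences vanish, so the minimal degree is 1.

1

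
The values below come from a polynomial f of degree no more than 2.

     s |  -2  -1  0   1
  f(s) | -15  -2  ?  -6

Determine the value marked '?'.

1

The 3 known points determine the degree-2 polynomial uniquely.
Write f(s) = as^2 + bs + c. Substituting each data point gives a linear system:
  4a - 2b + c = -15
  a - b + c = -2
  a + b + c = -6
Solving the system yields a = -5, b = -2, c = 1.
So f(s) = -5s^2 - 2s + 1.
Then f(0) = 1.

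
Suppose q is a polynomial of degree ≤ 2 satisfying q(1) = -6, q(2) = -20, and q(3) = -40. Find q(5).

Write q(u) = au^2 + bu + c. Substituting each data point gives a linear system:
  a + b + c = -6
  4a + 2b + c = -20
  9a + 3b + c = -40
Solving the system yields a = -3, b = -5, c = 2.
So q(u) = -3u² - 5u + 2.
Then q(5) = -98.

-98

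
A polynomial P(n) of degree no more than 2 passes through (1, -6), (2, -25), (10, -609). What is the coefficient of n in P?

Write P(n) = an^2 + bn + c. Substituting each data point gives a linear system:
  a + b + c = -6
  4a + 2b + c = -25
  100a + 10b + c = -609
Solving the system yields a = -6, b = -1, c = 1.
So P(n) = -6n² - n + 1.
The coefficient of n is -1.

-1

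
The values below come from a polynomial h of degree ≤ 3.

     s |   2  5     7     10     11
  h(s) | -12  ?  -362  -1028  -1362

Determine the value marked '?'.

The 4 known points determine the degree-3 polynomial uniquely.
Write h(s) = as^3 + bs^2 + cs + d. Substituting each data point gives a linear system:
  8a + 4b + 2c + d = -12
  343a + 49b + 7c + d = -362
  1000a + 100b + 10c + d = -1028
  1331a + 121b + 11c + d = -1362
Solving the system yields a = -1, b = 0, c = -3, d = 2.
So h(s) = -s^3 - 3s + 2.
Then h(5) = -138.

-138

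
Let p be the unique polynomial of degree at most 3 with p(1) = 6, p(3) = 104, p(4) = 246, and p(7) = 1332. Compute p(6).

836

Using the Lagrange interpolation formula with nodes 1, 3, 4, 7:
  L_0(n) = (n - 3)(n - 4)(n - 7) / -36
  L_1(n) = (n - 1)(n - 4)(n - 7) / 8
  L_2(n) = (n - 1)(n - 3)(n - 7) / -9
  L_3(n) = (n - 1)(n - 3)(n - 4) / 72
Then p(n) = 6·L_0(n) + 104·L_1(n) + 246·L_2(n) + 1332·L_3(n).
Expanding and collecting terms gives p(n) = 4n³ - n² + n + 2.
Evaluating at n = 6: p(6) = 836.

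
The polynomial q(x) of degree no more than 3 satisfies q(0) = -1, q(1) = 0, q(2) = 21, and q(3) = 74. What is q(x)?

q(x) = 2x^3 + 4x^2 - 5x - 1

Write q(x) = ax^3 + bx^2 + cx + d. Substituting each data point gives a linear system:
  d = -1
  a + b + c + d = 0
  8a + 4b + 2c + d = 21
  27a + 9b + 3c + d = 74
Solving the system yields a = 2, b = 4, c = -5, d = -1.
So q(x) = 2x³ + 4x² - 5x - 1.
Check: q(2) = 21. ✓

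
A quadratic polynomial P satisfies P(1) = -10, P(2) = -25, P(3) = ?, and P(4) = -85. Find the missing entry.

-50

The 3 known points determine the degree-2 polynomial uniquely.
Write P(x) = ax^2 + bx + c. Substituting each data point gives a linear system:
  a + b + c = -10
  4a + 2b + c = -25
  16a + 4b + c = -85
Solving the system yields a = -5, b = 0, c = -5.
So P(x) = -5x^2 - 5.
Then P(3) = -50.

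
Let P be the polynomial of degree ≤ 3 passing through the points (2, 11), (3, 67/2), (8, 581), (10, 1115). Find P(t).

P(t) = t^3 + (3/2)t^2 - 4t + 5

Write P(t) = at^3 + bt^2 + ct + d. Substituting each data point gives a linear system:
  8a + 4b + 2c + d = 11
  27a + 9b + 3c + d = 67/2
  512a + 64b + 8c + d = 581
  1000a + 100b + 10c + d = 1115
Solving the system yields a = 1, b = 3/2, c = -4, d = 5.
So P(t) = t³ + (3/2)t² - 4t + 5.
Check: P(8) = 581. ✓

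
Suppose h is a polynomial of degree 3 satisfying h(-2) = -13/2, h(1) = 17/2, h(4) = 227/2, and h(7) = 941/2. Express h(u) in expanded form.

Write h(u) = au^3 + bu^2 + cu + d. Substituting each data point gives a linear system:
  -8a + 4b - 2c + d = -13/2
  a + b + c + d = 17/2
  64a + 16b + 4c + d = 227/2
  343a + 49b + 7c + d = 941/2
Solving the system yields a = 1, b = 2, c = 4, d = 3/2.
So h(u) = u^3 + 2u^2 + 4u + 3/2.
Check: h(-2) = -13/2. ✓

h(u) = u^3 + 2u^2 + 4u + 3/2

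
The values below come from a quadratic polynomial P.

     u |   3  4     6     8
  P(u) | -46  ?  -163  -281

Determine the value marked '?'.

-77

The 3 known points determine the degree-2 polynomial uniquely.
Write P(u) = au^2 + bu + c. Substituting each data point gives a linear system:
  9a + 3b + c = -46
  36a + 6b + c = -163
  64a + 8b + c = -281
Solving the system yields a = -4, b = -3, c = -1.
So P(u) = -4u^2 - 3u - 1.
Then P(4) = -77.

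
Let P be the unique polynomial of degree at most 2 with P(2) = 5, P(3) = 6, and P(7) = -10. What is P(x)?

Using the Lagrange interpolation formula with nodes 2, 3, 7:
  L_0(x) = (x - 3)(x - 7) / 5
  L_1(x) = (x - 2)(x - 7) / -4
  L_2(x) = (x - 2)(x - 3) / 20
Then P(x) = 5·L_0(x) + 6·L_1(x) - 10·L_2(x).
Expanding and collecting terms gives P(x) = -x² + 6x - 3.
Check: P(7) = -10. ✓

P(x) = -x^2 + 6x - 3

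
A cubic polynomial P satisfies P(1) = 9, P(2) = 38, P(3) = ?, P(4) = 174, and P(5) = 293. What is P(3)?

On equispaced nodes a degree-3 polynomial has vanishing fourth forward difference, so
  P(1) - 4·P(2) + 6·P(3) - 4·P(4) + P(5) = 0.
Substituting the known values and solving for P(3):
  6·P(3) = 546
  P(3) = 91.

91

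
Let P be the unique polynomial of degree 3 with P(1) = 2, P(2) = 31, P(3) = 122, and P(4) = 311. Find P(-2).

-73

Using the Lagrange interpolation formula with nodes 1, 2, 3, 4:
  L_0(t) = (t - 2)(t - 3)(t - 4) / -6
  L_1(t) = (t - 1)(t - 3)(t - 4) / 2
  L_2(t) = (t - 1)(t - 2)(t - 4) / -2
  L_3(t) = (t - 1)(t - 2)(t - 3) / 6
Then P(t) = 2·L_0(t) + 31·L_1(t) + 122·L_2(t) + 311·L_3(t).
Expanding and collecting terms gives P(t) = 6t^3 - 5t^2 + 2t - 1.
Evaluating at t = -2: P(-2) = -73.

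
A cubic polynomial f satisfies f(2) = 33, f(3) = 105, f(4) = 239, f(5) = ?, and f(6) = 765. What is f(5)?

453

On equispaced nodes a degree-3 polynomial has vanishing fourth forward difference, so
  f(2) - 4·f(3) + 6·f(4) - 4·f(5) + f(6) = 0.
Substituting the known values and solving for f(5):
  -4·f(5) = -1812
  f(5) = 453.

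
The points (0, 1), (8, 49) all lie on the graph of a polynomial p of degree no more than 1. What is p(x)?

Write p(x) = ax + b. Substituting each data point gives a linear system:
  b = 1
  8a + b = 49
Solving the system yields a = 6, b = 1.
So p(x) = 6x + 1.
Check: p(0) = 1. ✓

p(x) = 6x + 1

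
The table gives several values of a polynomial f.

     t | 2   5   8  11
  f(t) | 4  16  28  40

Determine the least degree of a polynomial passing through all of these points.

1

Forward differences of the values at t = 2, 5, 8, 11:
  f  : 4  16  28  40
  Δ  : 12  12  12
  Δ^2: 0  0
  Δ^3: 0
The first differences are constant (12) and nonzero, while all higher differences vanish, so the minimal degree is 1.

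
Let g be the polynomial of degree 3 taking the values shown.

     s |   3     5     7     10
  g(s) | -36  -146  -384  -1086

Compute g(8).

-566

Using the Lagrange interpolation formula with nodes 3, 5, 7, 10:
  L_0(s) = (s - 5)(s - 7)(s - 10) / -56
  L_1(s) = (s - 3)(s - 7)(s - 10) / 20
  L_2(s) = (s - 3)(s - 5)(s - 10) / -24
  L_3(s) = (s - 3)(s - 5)(s - 7) / 105
Then g(s) = -36·L_0(s) - 146·L_1(s) - 384·L_2(s) - 1086·L_3(s).
Expanding and collecting terms gives g(s) = -s³ - s² + 2s - 6.
Evaluating at s = 8: g(8) = -566.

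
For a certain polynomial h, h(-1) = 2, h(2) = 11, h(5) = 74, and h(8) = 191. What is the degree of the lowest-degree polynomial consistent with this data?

2

Forward differences of the values at u = -1, 2, 5, 8:
  h  : 2  11  74  191
  Δ  : 9  63  117
  Δ^2: 54  54
  Δ^3: 0
The second differences are constant (54) and nonzero, while all higher differences vanish, so the minimal degree is 2.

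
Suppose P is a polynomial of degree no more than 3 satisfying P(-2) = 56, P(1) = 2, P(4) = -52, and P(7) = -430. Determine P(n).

P(n) = -2n^3 + 6n^2 - 6n + 4

Write P(n) = an^3 + bn^2 + cn + d. Substituting each data point gives a linear system:
  -8a + 4b - 2c + d = 56
  a + b + c + d = 2
  64a + 16b + 4c + d = -52
  343a + 49b + 7c + d = -430
Solving the system yields a = -2, b = 6, c = -6, d = 4.
So P(n) = -2n^3 + 6n^2 - 6n + 4.
Check: P(-2) = 56. ✓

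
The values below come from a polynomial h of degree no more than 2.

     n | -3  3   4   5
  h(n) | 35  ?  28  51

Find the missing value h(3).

The 3 known points determine the degree-2 polynomial uniquely.
Write h(n) = an^2 + bn + c. Substituting each data point gives a linear system:
  9a - 3b + c = 35
  16a + 4b + c = 28
  25a + 5b + c = 51
Solving the system yields a = 3, b = -4, c = -4.
So h(n) = 3n^2 - 4n - 4.
Then h(3) = 11.

11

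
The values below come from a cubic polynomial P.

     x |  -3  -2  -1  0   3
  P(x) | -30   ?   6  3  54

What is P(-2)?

-1

The 4 known points determine the degree-3 polynomial uniquely.
Write P(x) = ax^3 + bx^2 + cx + d. Substituting each data point gives a linear system:
  -27a + 9b - 3c + d = -30
  -a + b - c + d = 6
  d = 3
  27a + 9b + 3c + d = 54
Solving the system yields a = 2, b = 1, c = -4, d = 3.
So P(x) = 2x³ + x² - 4x + 3.
Then P(-2) = -1.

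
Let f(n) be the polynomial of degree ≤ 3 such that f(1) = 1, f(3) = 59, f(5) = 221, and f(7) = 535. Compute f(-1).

Using the Lagrange interpolation formula with nodes 1, 3, 5, 7:
  L_0(n) = (n - 3)(n - 5)(n - 7) / -48
  L_1(n) = (n - 1)(n - 5)(n - 7) / 16
  L_2(n) = (n - 1)(n - 3)(n - 7) / -16
  L_3(n) = (n - 1)(n - 3)(n - 5) / 48
Then f(n) = 1·L_0(n) + 59·L_1(n) + 221·L_2(n) + 535·L_3(n).
Expanding and collecting terms gives f(n) = n^3 + 4n^2 - 4.
Evaluating at n = -1: f(-1) = -1.

-1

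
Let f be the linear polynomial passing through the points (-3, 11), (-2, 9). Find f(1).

Using the Lagrange interpolation formula with nodes -3, -2:
  L_0(u) = (u + 2) / -1
  L_1(u) = (u + 3) / 1
Then f(u) = 11·L_0(u) + 9·L_1(u).
Expanding and collecting terms gives f(u) = -2u + 5.
Evaluating at u = 1: f(1) = 3.

3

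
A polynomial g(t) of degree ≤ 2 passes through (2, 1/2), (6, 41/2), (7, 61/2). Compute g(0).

Using the Lagrange interpolation formula with nodes 2, 6, 7:
  L_0(t) = (t - 6)(t - 7) / 20
  L_1(t) = (t - 2)(t - 7) / -4
  L_2(t) = (t - 2)(t - 6) / 5
Then g(t) = 1/2·L_0(t) + 41/2·L_1(t) + 61/2·L_2(t).
Expanding and collecting terms gives g(t) = t^2 - 3t + 5/2.
Evaluating at t = 0: g(0) = 5/2.

5/2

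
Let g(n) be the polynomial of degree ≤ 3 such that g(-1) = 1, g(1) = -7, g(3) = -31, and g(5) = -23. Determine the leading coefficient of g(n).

Write g(n) = an^3 + bn^2 + cn + d. Substituting each data point gives a linear system:
  -a + b - c + d = 1
  a + b + c + d = -7
  27a + 9b + 3c + d = -31
  125a + 25b + 5c + d = -23
Solving the system yields a = 1, b = -5, c = -5, d = 2.
So g(n) = n³ - 5n² - 5n + 2.
The leading coefficient is 1.

1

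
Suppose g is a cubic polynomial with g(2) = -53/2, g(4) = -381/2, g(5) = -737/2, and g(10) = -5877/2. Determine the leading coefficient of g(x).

Write g(x) = ax^3 + bx^2 + cx + d. Substituting each data point gives a linear system:
  8a + 4b + 2c + d = -53/2
  64a + 16b + 4c + d = -381/2
  125a + 25b + 5c + d = -737/2
  1000a + 100b + 10c + d = -5877/2
Solving the system yields a = -3, b = 1, c = -4, d = 3/2.
So g(x) = -3x^3 + x^2 - 4x + 3/2.
The leading coefficient is -3.

-3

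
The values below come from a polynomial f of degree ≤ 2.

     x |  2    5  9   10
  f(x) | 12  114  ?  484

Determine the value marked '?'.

The 3 known points determine the degree-2 polynomial uniquely.
Write f(x) = ax^2 + bx + c. Substituting each data point gives a linear system:
  4a + 2b + c = 12
  25a + 5b + c = 114
  100a + 10b + c = 484
Solving the system yields a = 5, b = -1, c = -6.
So f(x) = 5x^2 - x - 6.
Then f(9) = 390.

390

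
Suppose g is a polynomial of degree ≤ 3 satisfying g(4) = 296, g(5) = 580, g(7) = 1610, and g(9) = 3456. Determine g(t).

g(t) = 5t^3 - 3t^2 + 6t

Using the Lagrange interpolation formula with nodes 4, 5, 7, 9:
  L_0(t) = (t - 5)(t - 7)(t - 9) / -15
  L_1(t) = (t - 4)(t - 7)(t - 9) / 8
  L_2(t) = (t - 4)(t - 5)(t - 9) / -12
  L_3(t) = (t - 4)(t - 5)(t - 7) / 40
Then g(t) = 296·L_0(t) + 580·L_1(t) + 1610·L_2(t) + 3456·L_3(t).
Expanding and collecting terms gives g(t) = 5t³ - 3t² + 6t.
Check: g(7) = 1610. ✓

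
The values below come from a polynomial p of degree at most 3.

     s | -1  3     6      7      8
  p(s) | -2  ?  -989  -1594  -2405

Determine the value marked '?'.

The 4 known points determine the degree-3 polynomial uniquely.
Write p(s) = as^3 + bs^2 + cs + d. Substituting each data point gives a linear system:
  -a + b - c + d = -2
  216a + 36b + 6c + d = -989
  343a + 49b + 7c + d = -1594
  512a + 64b + 8c + d = -2405
Solving the system yields a = -5, b = 2, c = 4, d = -5.
So p(s) = -5s^3 + 2s^2 + 4s - 5.
Then p(3) = -110.

-110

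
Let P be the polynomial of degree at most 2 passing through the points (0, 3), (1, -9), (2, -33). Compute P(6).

-249

Using the Lagrange interpolation formula with nodes 0, 1, 2:
  L_0(t) = (t - 1)(t - 2) / 2
  L_1(t) = t(t - 2) / -1
  L_2(t) = t(t - 1) / 2
Then P(t) = 3·L_0(t) - 9·L_1(t) - 33·L_2(t).
Expanding and collecting terms gives P(t) = -6t^2 - 6t + 3.
Evaluating at t = 6: P(6) = -249.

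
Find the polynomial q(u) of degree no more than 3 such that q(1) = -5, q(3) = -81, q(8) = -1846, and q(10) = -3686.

q(u) = -4u^3 + 3u^2 + 2u - 6

Using the Lagrange interpolation formula with nodes 1, 3, 8, 10:
  L_0(u) = (u - 3)(u - 8)(u - 10) / -126
  L_1(u) = (u - 1)(u - 8)(u - 10) / 70
  L_2(u) = (u - 1)(u - 3)(u - 10) / -70
  L_3(u) = (u - 1)(u - 3)(u - 8) / 126
Then q(u) = -5·L_0(u) - 81·L_1(u) - 1846·L_2(u) - 3686·L_3(u).
Expanding and collecting terms gives q(u) = -4u^3 + 3u^2 + 2u - 6.
Check: q(10) = -3686. ✓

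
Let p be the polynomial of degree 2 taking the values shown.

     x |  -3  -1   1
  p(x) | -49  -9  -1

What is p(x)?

p(x) = -4x^2 + 4x - 1

Write p(x) = ax^2 + bx + c. Substituting each data point gives a linear system:
  9a - 3b + c = -49
  a - b + c = -9
  a + b + c = -1
Solving the system yields a = -4, b = 4, c = -1.
So p(x) = -4x² + 4x - 1.
Check: p(-3) = -49. ✓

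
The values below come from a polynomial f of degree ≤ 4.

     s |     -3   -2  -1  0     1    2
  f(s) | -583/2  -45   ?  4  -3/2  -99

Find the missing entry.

3/2

The 5 known points determine the degree-4 polynomial uniquely.
Write f(s) = as^4 + bs^3 + cs^2 + ds + e. Substituting each data point gives a linear system:
  81a - 27b + 9c - 3d + e = -583/2
  16a - 8b + 4c - 2d + e = -45
  e = 4
  a + b + c + d + e = -3/2
  16a + 8b + 4c + 2d + e = -99
Solving the system yields a = -5, b = -4, c = 1, d = 5/2, e = 4.
So f(s) = -5s^4 - 4s^3 + s^2 + (5/2)s + 4.
Then f(-1) = 3/2.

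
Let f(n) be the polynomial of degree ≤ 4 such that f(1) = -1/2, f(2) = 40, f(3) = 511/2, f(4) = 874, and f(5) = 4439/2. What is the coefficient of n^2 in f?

-1/2

Write f(n) = an^4 + bn^3 + cn^2 + dn + e. Substituting each data point gives a linear system:
  a + b + c + d + e = -1/2
  16a + 8b + 4c + 2d + e = 40
  81a + 27b + 9c + 3d + e = 511/2
  256a + 64b + 16c + 4d + e = 874
  625a + 125b + 25c + 5d + e = 4439/2
Solving the system yields a = 4, b = -2, c = -1/2, d = -4, e = 2.
So f(n) = 4n^4 - 2n^3 - (1/2)n^2 - 4n + 2.
The coefficient of n^2 is -1/2.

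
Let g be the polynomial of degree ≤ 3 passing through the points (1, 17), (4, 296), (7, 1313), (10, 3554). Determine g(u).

Using the Lagrange interpolation formula with nodes 1, 4, 7, 10:
  L_0(u) = (u - 4)(u - 7)(u - 10) / -162
  L_1(u) = (u - 1)(u - 7)(u - 10) / 54
  L_2(u) = (u - 1)(u - 4)(u - 10) / -54
  L_3(u) = (u - 1)(u - 4)(u - 7) / 162
Then g(u) = 17·L_0(u) + 296·L_1(u) + 1313·L_2(u) + 3554·L_3(u).
Expanding and collecting terms gives g(u) = 3u^3 + 5u^2 + 5u + 4.
Check: g(1) = 17. ✓

g(u) = 3u^3 + 5u^2 + 5u + 4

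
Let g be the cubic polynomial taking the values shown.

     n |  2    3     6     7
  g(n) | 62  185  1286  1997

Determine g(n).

Write g(n) = an^3 + bn^2 + cn + d. Substituting each data point gives a linear system:
  8a + 4b + 2c + d = 62
  27a + 9b + 3c + d = 185
  216a + 36b + 6c + d = 1286
  343a + 49b + 7c + d = 1997
Solving the system yields a = 5, b = 6, c = -2, d = 2.
So g(n) = 5n^3 + 6n^2 - 2n + 2.
Check: g(3) = 185. ✓

g(n) = 5n^3 + 6n^2 - 2n + 2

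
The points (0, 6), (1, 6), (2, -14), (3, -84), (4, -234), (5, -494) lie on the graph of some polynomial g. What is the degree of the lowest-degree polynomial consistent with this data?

3

Forward differences of the values at s = 0, 1, 2, 3, 4, 5:
  g  : 6  6  -14  -84  -234  -494
  Δ  : 0  -20  -70  -150  -260
  Δ^2: -20  -50  -80  -110
  Δ^3: -30  -30  -30
  Δ^4: 0  0
  Δ^5: 0
The third differences are constant (-30) and nonzero, while all higher differences vanish, so the minimal degree is 3.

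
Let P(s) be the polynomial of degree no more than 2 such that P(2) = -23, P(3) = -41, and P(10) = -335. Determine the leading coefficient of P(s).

-3

Write P(s) = as^2 + bs + c. Substituting each data point gives a linear system:
  4a + 2b + c = -23
  9a + 3b + c = -41
  100a + 10b + c = -335
Solving the system yields a = -3, b = -3, c = -5.
So P(s) = -3s^2 - 3s - 5.
The leading coefficient is -3.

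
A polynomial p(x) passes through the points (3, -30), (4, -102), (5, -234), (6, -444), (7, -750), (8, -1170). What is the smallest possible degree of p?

Forward differences of the values at x = 3, 4, 5, 6, 7, 8:
  p  : -30  -102  -234  -444  -750  -1170
  Δ  : -72  -132  -210  -306  -420
  Δ^2: -60  -78  -96  -114
  Δ^3: -18  -18  -18
  Δ^4: 0  0
  Δ^5: 0
The third differences are constant (-18) and nonzero, while all higher differences vanish, so the minimal degree is 3.

3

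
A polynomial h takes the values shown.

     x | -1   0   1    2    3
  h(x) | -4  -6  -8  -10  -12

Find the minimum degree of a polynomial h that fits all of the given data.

Divided differences on the nodes -1, 0, 1, 2, 3:
  order 0: -4  -6  -8  -10  -12
  order 1: -2  -2  -2  -2
  order 2: 0  0  0
  order 3: 0  0
  order 4: 0
The order-1 divided differences are all -2 (nonzero) and every higher order vanishes, so the data lies on a polynomial of degree exactly 1.

1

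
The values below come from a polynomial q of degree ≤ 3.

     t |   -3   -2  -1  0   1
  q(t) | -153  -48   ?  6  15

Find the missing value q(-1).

-5

On equispaced nodes a degree-3 polynomial has vanishing fourth forward difference, so
  q(-3) - 4·q(-2) + 6·q(-1) - 4·q(0) + q(1) = 0.
Substituting the known values and solving for q(-1):
  6·q(-1) = -30
  q(-1) = -5.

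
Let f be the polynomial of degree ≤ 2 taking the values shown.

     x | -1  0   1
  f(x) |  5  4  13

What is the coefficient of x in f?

Write f(x) = ax^2 + bx + c. Substituting each data point gives a linear system:
  a - b + c = 5
  c = 4
  a + b + c = 13
Solving the system yields a = 5, b = 4, c = 4.
So f(x) = 5x^2 + 4x + 4.
The coefficient of x is 4.

4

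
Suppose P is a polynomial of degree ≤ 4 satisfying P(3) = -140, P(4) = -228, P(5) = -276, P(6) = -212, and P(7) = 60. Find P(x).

P(x) = x^4 - 6x^3 - 5x^2 - 6x + 4

Write P(x) = ax^4 + bx^3 + cx^2 + dx + e. Substituting each data point gives a linear system:
  81a + 27b + 9c + 3d + e = -140
  256a + 64b + 16c + 4d + e = -228
  625a + 125b + 25c + 5d + e = -276
  1296a + 216b + 36c + 6d + e = -212
  2401a + 343b + 49c + 7d + e = 60
Solving the system yields a = 1, b = -6, c = -5, d = -6, e = 4.
So P(x) = x^4 - 6x^3 - 5x^2 - 6x + 4.
Check: P(6) = -212. ✓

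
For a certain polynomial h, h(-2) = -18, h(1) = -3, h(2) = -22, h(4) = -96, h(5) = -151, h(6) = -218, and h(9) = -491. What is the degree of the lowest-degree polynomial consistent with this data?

2

Divided differences on the nodes -2, 1, 2, 4, 5, 6, 9:
  order 0: -18  -3  -22  -96  -151  -218  -491
  order 1: 5  -19  -37  -55  -67  -91
  order 2: -6  -6  -6  -6  -6
  order 3: 0  0  0  0
  order 4: 0  0  0
  order 5: 0  0
  order 6: 0
The order-2 divided differences are all -6 (nonzero) and every higher order vanishes, so the data lies on a polynomial of degree exactly 2.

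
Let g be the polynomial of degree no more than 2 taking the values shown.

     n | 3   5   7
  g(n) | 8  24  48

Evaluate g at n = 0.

Write g(n) = an^2 + bn + c. Substituting each data point gives a linear system:
  9a + 3b + c = 8
  25a + 5b + c = 24
  49a + 7b + c = 48
Solving the system yields a = 1, b = 0, c = -1.
So g(n) = n^2 - 1.
Then g(0) = -1.

-1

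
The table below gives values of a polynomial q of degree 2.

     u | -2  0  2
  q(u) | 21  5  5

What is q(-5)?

75

Using the Lagrange interpolation formula with nodes -2, 0, 2:
  L_0(u) = u(u - 2) / 8
  L_1(u) = (u + 2)(u - 2) / -4
  L_2(u) = (u + 2)u / 8
Then q(u) = 21·L_0(u) + 5·L_1(u) + 5·L_2(u).
Expanding and collecting terms gives q(u) = 2u^2 - 4u + 5.
Evaluating at u = -5: q(-5) = 75.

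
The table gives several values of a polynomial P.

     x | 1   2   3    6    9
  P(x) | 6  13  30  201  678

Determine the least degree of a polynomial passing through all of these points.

Divided differences on the nodes 1, 2, 3, 6, 9:
  order 0: 6  13  30  201  678
  order 1: 7  17  57  159
  order 2: 5  10  17
  order 3: 1  1
  order 4: 0
The order-3 divided differences are all 1 (nonzero) and every higher order vanishes, so the data lies on a polynomial of degree exactly 3.

3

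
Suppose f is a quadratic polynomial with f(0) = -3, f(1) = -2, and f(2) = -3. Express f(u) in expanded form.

f(u) = -u^2 + 2u - 3

Write f(u) = au^2 + bu + c. Substituting each data point gives a linear system:
  c = -3
  a + b + c = -2
  4a + 2b + c = -3
Solving the system yields a = -1, b = 2, c = -3.
So f(u) = -u^2 + 2u - 3.
Check: f(2) = -3. ✓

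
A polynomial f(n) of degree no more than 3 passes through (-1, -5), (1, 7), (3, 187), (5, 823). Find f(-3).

-137

Using the Lagrange interpolation formula with nodes -1, 1, 3, 5:
  L_0(n) = (n - 1)(n - 3)(n - 5) / -48
  L_1(n) = (n + 1)(n - 3)(n - 5) / 16
  L_2(n) = (n + 1)(n - 1)(n - 5) / -16
  L_3(n) = (n + 1)(n - 1)(n - 3) / 48
Then f(n) = -5·L_0(n) + 7·L_1(n) + 187·L_2(n) + 823·L_3(n).
Expanding and collecting terms gives f(n) = 6n^3 + 3n^2 - 2.
Evaluating at n = -3: f(-3) = -137.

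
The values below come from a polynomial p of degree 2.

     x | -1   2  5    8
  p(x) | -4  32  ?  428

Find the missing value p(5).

The 3 known points determine the degree-2 polynomial uniquely.
Write p(x) = ax^2 + bx + c. Substituting each data point gives a linear system:
  a - b + c = -4
  4a + 2b + c = 32
  64a + 8b + c = 428
Solving the system yields a = 6, b = 6, c = -4.
So p(x) = 6x² + 6x - 4.
Then p(5) = 176.

176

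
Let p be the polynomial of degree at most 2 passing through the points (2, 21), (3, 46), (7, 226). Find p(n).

Write p(n) = an^2 + bn + c. Substituting each data point gives a linear system:
  4a + 2b + c = 21
  9a + 3b + c = 46
  49a + 7b + c = 226
Solving the system yields a = 4, b = 5, c = -5.
So p(n) = 4n² + 5n - 5.
Check: p(7) = 226. ✓

p(n) = 4n^2 + 5n - 5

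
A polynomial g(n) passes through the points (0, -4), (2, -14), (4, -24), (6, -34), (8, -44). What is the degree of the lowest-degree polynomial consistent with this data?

1

Forward differences of the values at n = 0, 2, 4, 6, 8:
  g  : -4  -14  -24  -34  -44
  Δ  : -10  -10  -10  -10
  Δ^2: 0  0  0
  Δ^3: 0  0
  Δ^4: 0
The first differences are constant (-10) and nonzero, while all higher differences vanish, so the minimal degree is 1.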